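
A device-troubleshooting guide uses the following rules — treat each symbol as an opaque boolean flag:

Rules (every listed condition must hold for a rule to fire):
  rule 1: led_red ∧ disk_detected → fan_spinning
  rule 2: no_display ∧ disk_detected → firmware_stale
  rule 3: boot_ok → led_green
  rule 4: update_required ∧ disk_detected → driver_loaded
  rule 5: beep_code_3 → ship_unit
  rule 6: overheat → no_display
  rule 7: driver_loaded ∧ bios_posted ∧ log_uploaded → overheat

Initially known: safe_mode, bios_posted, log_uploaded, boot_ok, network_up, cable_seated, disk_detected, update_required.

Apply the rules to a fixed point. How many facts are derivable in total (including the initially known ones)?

13

Round 1: rule 3 [boot_ok → led_green]; rule 4 [update_required ∧ disk_detected → driver_loaded]. New: led_green, driver_loaded.
Round 2: rule 7 [driver_loaded ∧ bios_posted ∧ log_uploaded → overheat]. New: overheat.
Round 3: rule 6 [overheat → no_display]. New: no_display.
Round 4: rule 2 [no_display ∧ disk_detected → firmware_stale]. New: firmware_stale.
Closure: {bios_posted, boot_ok, cable_seated, disk_detected, driver_loaded, firmware_stale, led_green, log_uploaded, network_up, no_display, overheat, safe_mode, update_required} — 13 facts.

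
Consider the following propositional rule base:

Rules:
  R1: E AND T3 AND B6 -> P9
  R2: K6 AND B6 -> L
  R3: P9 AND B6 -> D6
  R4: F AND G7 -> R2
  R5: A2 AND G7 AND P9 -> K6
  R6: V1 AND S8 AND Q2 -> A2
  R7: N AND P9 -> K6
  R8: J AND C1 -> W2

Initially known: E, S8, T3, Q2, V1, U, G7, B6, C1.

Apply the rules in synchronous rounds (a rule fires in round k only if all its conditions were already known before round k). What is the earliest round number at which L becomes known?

Round 1: R1 [E AND T3 AND B6 -> P9]; R6 [V1 AND S8 AND Q2 -> A2]. New: P9, A2.
Round 2: R3 [P9 AND B6 -> D6]; R5 [A2 AND G7 AND P9 -> K6]. New: D6, K6.
Round 3: R2 [K6 AND B6 -> L]. New: L.
L first appears in round 3.

3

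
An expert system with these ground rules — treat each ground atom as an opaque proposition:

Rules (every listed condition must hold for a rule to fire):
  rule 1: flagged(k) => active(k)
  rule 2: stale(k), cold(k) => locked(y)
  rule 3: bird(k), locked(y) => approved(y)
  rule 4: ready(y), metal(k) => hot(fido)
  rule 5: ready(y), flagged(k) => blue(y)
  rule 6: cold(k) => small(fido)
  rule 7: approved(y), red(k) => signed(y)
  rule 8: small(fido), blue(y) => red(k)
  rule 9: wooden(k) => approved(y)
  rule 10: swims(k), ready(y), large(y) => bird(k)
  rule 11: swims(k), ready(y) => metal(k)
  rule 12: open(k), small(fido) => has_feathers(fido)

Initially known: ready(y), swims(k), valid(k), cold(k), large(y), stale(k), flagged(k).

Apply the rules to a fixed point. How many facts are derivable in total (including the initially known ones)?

17

Round 1: rule 1 [flagged(k) => active(k)]; rule 2 [stale(k), cold(k) => locked(y)]; rule 5 [ready(y), flagged(k) => blue(y)]; rule 6 [cold(k) => small(fido)]; rule 10 [swims(k), ready(y), large(y) => bird(k)]; rule 11 [swims(k), ready(y) => metal(k)]. Adds active(k), locked(y), blue(y), small(fido), bird(k), metal(k).
Round 2: rule 3 [bird(k), locked(y) => approved(y)]; rule 4 [ready(y), metal(k) => hot(fido)]; rule 8 [small(fido), blue(y) => red(k)]. Adds approved(y), hot(fido), red(k).
Round 3: rule 7 [approved(y), red(k) => signed(y)]. Adds signed(y).
Closure: {active(k), approved(y), bird(k), blue(y), cold(k), flagged(k), hot(fido), large(y), locked(y), metal(k), ready(y), red(k), signed(y), small(fido), stale(k), swims(k), valid(k)} — 17 facts.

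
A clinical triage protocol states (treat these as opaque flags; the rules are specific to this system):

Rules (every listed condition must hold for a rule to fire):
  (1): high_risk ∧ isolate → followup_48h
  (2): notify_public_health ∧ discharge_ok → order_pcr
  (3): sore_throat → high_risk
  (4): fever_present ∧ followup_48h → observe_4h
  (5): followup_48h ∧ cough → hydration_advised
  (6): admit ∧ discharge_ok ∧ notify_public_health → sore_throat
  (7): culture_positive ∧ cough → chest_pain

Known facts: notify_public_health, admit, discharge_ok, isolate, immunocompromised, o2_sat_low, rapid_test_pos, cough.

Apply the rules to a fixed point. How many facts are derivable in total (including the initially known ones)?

Round 1 fires (2), (6), giving order_pcr, sore_throat.
Round 2 fires (3), giving high_risk.
Round 3 fires (1), giving followup_48h.
Round 4 fires (5), giving hydration_advised.
Closure: {admit, cough, discharge_ok, followup_48h, high_risk, hydration_advised, immunocompromised, isolate, notify_public_health, o2_sat_low, order_pcr, rapid_test_pos, sore_throat} — 13 facts.

13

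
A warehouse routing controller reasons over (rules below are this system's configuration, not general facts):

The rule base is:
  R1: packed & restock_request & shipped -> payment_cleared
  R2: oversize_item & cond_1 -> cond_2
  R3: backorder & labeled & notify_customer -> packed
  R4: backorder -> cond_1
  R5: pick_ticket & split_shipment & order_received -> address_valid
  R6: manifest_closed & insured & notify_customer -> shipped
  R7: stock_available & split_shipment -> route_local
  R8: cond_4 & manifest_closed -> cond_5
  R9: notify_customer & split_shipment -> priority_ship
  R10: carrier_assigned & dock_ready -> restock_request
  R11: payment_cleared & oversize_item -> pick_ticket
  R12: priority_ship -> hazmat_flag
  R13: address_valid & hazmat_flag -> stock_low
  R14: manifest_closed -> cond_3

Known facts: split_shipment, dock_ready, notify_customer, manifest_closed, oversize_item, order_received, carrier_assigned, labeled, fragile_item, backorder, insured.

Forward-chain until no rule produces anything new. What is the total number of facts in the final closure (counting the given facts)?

Round 1: R3 [backorder & labeled & notify_customer -> packed]; R4 [backorder -> cond_1]; R6 [manifest_closed & insured & notify_customer -> shipped]; R9 [notify_customer & split_shipment -> priority_ship]; R10 [carrier_assigned & dock_ready -> restock_request]; R14 [manifest_closed -> cond_3]. Adds packed, cond_1, shipped, priority_ship, restock_request, cond_3.
Round 2: R1 [packed & restock_request & shipped -> payment_cleared]; R2 [oversize_item & cond_1 -> cond_2]; R12 [priority_ship -> hazmat_flag]. Adds payment_cleared, cond_2, hazmat_flag.
Round 3: R11 [payment_cleared & oversize_item -> pick_ticket]. Adds pick_ticket.
Round 4: R5 [pick_ticket & split_shipment & order_received -> address_valid]. Adds address_valid.
Round 5: R13 [address_valid & hazmat_flag -> stock_low]. Adds stock_low.
Closure: {address_valid, backorder, carrier_assigned, cond_1, cond_2, cond_3, dock_ready, fragile_item, hazmat_flag, insured, labeled, manifest_closed, notify_customer, order_received, oversize_item, packed, payment_cleared, pick_ticket, priority_ship, restock_request, shipped, split_shipment, stock_low} — 23 facts.

23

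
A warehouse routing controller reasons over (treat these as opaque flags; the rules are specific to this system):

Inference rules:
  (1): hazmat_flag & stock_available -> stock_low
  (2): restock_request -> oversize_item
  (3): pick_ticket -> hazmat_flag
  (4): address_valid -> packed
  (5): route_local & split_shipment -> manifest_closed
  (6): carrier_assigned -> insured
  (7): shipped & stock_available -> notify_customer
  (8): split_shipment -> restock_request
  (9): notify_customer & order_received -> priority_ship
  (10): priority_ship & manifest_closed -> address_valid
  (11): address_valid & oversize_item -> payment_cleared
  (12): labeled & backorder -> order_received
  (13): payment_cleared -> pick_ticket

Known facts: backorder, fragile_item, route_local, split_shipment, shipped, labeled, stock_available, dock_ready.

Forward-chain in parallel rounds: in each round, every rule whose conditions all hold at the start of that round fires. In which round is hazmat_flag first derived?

Round 1 — (5), (7), (8), (12), derive manifest_closed, notify_customer, restock_request, order_received.
Round 2 — (2), (9), derive oversize_item, priority_ship.
Round 3 — (10), derive address_valid.
Round 4 — (4), (11), derive packed, payment_cleared.
Round 5 — (13), derive pick_ticket.
Round 6 — (3), derive hazmat_flag.
hazmat_flag first appears in round 6.

6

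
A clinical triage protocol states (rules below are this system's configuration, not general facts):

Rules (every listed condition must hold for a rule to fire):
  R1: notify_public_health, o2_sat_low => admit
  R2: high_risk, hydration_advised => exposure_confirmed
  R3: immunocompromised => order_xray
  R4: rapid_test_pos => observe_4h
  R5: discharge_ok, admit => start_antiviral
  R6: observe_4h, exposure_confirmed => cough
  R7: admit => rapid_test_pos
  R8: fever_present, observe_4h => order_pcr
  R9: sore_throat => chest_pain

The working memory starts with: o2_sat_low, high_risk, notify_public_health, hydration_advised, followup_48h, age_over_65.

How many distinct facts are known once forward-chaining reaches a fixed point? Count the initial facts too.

11

Round 1 — R1, R2, derive admit, exposure_confirmed.
Round 2 — R7, derive rapid_test_pos.
Round 3 — R4, derive observe_4h.
Round 4 — R6, derive cough.
Closure: {admit, age_over_65, cough, exposure_confirmed, followup_48h, high_risk, hydration_advised, notify_public_health, o2_sat_low, observe_4h, rapid_test_pos} — 11 facts.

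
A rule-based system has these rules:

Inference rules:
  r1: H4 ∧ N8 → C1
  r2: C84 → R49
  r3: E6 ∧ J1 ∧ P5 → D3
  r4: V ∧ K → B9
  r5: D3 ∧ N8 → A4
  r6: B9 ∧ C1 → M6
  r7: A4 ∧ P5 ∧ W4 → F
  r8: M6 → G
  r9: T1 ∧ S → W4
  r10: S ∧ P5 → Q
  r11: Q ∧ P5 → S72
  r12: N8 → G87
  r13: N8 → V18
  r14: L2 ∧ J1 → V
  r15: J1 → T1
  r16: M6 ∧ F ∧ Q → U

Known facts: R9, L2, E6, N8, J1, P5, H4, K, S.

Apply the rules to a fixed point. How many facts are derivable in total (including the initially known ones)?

24

[1] r1 [H4 ∧ N8 → C1]; r3 [E6 ∧ J1 ∧ P5 → D3]; r10 [S ∧ P5 → Q]; r12 [N8 → G87]; r13 [N8 → V18]; r14 [L2 ∧ J1 → V]; r15 [J1 → T1]. ⇒ new: C1, D3, Q, G87, V18, V, T1.
[2] r4 [V ∧ K → B9]; r5 [D3 ∧ N8 → A4]; r9 [T1 ∧ S → W4]; r11 [Q ∧ P5 → S72]. ⇒ new: B9, A4, W4, S72.
[3] r6 [B9 ∧ C1 → M6]; r7 [A4 ∧ P5 ∧ W4 → F]. ⇒ new: M6, F.
[4] r8 [M6 → G]; r16 [M6 ∧ F ∧ Q → U]. ⇒ new: G, U.
Closure: {A4, B9, C1, D3, E6, F, G, G87, H4, J1, K, L2, M6, N8, P5, Q, R9, S, S72, T1, U, V, V18, W4} — 24 facts.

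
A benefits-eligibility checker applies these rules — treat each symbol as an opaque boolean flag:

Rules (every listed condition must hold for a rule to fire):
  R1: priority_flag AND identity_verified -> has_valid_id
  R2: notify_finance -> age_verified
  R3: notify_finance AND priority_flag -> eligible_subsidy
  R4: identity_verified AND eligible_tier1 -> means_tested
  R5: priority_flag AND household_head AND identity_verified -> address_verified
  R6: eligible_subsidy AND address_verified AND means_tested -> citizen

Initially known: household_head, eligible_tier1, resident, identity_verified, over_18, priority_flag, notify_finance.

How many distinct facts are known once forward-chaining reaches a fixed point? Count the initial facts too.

[1] R1 [priority_flag AND identity_verified -> has_valid_id]; R2 [notify_finance -> age_verified]; R3 [notify_finance AND priority_flag -> eligible_subsidy]; R4 [identity_verified AND eligible_tier1 -> means_tested]; R5 [priority_flag AND household_head AND identity_verified -> address_verified]. ⇒ new: has_valid_id, age_verified, eligible_subsidy, means_tested, address_verified.
[2] R6 [eligible_subsidy AND address_verified AND means_tested -> citizen]. ⇒ new: citizen.
Closure: {address_verified, age_verified, citizen, eligible_subsidy, eligible_tier1, has_valid_id, household_head, identity_verified, means_tested, notify_finance, over_18, priority_flag, resident} — 13 facts.

13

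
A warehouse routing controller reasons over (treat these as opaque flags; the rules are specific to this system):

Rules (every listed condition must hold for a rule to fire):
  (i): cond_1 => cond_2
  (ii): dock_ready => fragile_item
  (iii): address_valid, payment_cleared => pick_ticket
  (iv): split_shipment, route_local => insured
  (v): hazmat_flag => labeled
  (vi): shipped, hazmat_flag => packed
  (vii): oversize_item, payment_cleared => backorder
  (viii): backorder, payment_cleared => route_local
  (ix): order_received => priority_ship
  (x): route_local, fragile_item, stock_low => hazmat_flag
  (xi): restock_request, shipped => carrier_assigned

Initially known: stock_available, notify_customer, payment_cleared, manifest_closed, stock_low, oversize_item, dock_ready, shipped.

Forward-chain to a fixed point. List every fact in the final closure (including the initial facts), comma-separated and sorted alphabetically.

backorder, dock_ready, fragile_item, hazmat_flag, labeled, manifest_closed, notify_customer, oversize_item, packed, payment_cleared, route_local, shipped, stock_available, stock_low

Round 1: (ii) [dock_ready => fragile_item]; (vii) [oversize_item, payment_cleared => backorder]. New: fragile_item, backorder.
Round 2: (viii) [backorder, payment_cleared => route_local]. New: route_local.
Round 3: (x) [route_local, fragile_item, stock_low => hazmat_flag]. New: hazmat_flag.
Round 4: (v) [hazmat_flag => labeled]; (vi) [shipped, hazmat_flag => packed]. New: labeled, packed.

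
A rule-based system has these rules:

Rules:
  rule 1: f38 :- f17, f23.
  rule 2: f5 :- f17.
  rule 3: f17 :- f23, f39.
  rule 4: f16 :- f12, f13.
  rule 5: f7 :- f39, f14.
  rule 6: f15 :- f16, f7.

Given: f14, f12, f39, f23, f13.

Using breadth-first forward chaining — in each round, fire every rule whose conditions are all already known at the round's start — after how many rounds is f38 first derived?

2

Round 1: rule 3 [f17 :- f23, f39.]; rule 4 [f16 :- f12, f13.]; rule 5 [f7 :- f39, f14.]. New: f17, f16, f7.
Round 2: rule 1 [f38 :- f17, f23.]; rule 2 [f5 :- f17.]; rule 6 [f15 :- f16, f7.]. New: f38, f5, f15.
f38 first appears in round 2.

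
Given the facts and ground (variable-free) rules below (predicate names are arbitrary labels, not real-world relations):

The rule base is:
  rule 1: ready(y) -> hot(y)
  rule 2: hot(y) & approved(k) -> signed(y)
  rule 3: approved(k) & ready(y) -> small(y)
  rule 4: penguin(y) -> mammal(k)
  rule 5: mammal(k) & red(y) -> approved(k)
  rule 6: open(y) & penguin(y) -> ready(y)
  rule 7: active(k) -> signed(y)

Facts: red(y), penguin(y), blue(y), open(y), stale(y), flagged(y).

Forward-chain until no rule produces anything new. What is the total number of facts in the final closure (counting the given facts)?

Round 1 fires rule 4, rule 6, giving mammal(k), ready(y).
Round 2 fires rule 1, rule 5, giving hot(y), approved(k).
Round 3 fires rule 2, rule 3, giving signed(y), small(y).
Closure: {approved(k), blue(y), flagged(y), hot(y), mammal(k), open(y), penguin(y), ready(y), red(y), signed(y), small(y), stale(y)} — 12 facts.

12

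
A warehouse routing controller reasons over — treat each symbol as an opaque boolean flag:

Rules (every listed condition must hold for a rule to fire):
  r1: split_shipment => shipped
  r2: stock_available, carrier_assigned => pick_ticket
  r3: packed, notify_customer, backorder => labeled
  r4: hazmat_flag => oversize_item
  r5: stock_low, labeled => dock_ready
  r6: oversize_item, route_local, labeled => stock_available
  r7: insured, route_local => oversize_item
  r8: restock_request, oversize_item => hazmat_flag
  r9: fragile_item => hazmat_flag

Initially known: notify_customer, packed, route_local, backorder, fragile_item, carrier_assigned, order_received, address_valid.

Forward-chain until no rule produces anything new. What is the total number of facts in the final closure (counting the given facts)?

13

Round 1 — r3, r9, derive labeled, hazmat_flag.
Round 2 — r4, derive oversize_item.
Round 3 — r6, derive stock_available.
Round 4 — r2, derive pick_ticket.
Closure: {address_valid, backorder, carrier_assigned, fragile_item, hazmat_flag, labeled, notify_customer, order_received, oversize_item, packed, pick_ticket, route_local, stock_available} — 13 facts.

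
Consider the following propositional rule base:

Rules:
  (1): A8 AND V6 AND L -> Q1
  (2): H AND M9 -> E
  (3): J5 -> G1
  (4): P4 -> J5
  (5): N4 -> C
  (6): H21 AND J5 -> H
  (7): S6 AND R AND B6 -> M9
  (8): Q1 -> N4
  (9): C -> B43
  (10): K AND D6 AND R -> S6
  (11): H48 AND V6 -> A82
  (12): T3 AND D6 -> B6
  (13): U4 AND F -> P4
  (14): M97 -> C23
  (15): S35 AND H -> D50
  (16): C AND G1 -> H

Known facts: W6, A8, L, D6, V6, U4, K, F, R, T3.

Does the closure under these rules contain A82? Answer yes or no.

no

Round 1: (1) [A8 AND V6 AND L -> Q1]; (10) [K AND D6 AND R -> S6]; (12) [T3 AND D6 -> B6]; (13) [U4 AND F -> P4]. New: Q1, S6, B6, P4.
Round 2: (4) [P4 -> J5]; (7) [S6 AND R AND B6 -> M9]; (8) [Q1 -> N4]. New: J5, M9, N4.
Round 3: (3) [J5 -> G1]; (5) [N4 -> C]. New: G1, C.
Round 4: (9) [C -> B43]; (16) [C AND G1 -> H]. New: B43, H.
Round 5: (2) [H AND M9 -> E]. New: E.
Fixed point reached. A82 is concluded only by (11); (11) needs H48 (never derived).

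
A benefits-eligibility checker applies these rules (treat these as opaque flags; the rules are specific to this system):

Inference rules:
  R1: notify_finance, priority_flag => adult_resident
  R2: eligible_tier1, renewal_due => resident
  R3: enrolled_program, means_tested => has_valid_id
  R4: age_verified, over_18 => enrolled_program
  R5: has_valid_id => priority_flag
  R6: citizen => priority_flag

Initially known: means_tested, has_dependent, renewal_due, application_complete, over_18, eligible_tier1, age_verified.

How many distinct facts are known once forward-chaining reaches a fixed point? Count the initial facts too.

11

Round 1: R2 [eligible_tier1, renewal_due => resident]; R4 [age_verified, over_18 => enrolled_program]. Adds resident, enrolled_program.
Round 2: R3 [enrolled_program, means_tested => has_valid_id]. Adds has_valid_id.
Round 3: R5 [has_valid_id => priority_flag]. Adds priority_flag.
Closure: {age_verified, application_complete, eligible_tier1, enrolled_program, has_dependent, has_valid_id, means_tested, over_18, priority_flag, renewal_due, resident} — 11 facts.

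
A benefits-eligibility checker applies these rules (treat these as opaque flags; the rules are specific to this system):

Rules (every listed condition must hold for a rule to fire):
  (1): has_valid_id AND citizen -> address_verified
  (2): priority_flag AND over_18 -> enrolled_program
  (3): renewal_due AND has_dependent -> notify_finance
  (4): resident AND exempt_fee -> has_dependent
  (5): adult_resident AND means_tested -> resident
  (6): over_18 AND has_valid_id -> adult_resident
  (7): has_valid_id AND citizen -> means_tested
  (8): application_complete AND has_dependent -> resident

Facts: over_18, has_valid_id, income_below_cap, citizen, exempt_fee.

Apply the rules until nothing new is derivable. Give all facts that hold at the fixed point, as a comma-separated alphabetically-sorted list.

[1] (1) [has_valid_id AND citizen -> address_verified]; (6) [over_18 AND has_valid_id -> adult_resident]; (7) [has_valid_id AND citizen -> means_tested]. ⇒ new: address_verified, adult_resident, means_tested.
[2] (5) [adult_resident AND means_tested -> resident]. ⇒ new: resident.
[3] (4) [resident AND exempt_fee -> has_dependent]. ⇒ new: has_dependent.

address_verified, adult_resident, citizen, exempt_fee, has_dependent, has_valid_id, income_below_cap, means_tested, over_18, resident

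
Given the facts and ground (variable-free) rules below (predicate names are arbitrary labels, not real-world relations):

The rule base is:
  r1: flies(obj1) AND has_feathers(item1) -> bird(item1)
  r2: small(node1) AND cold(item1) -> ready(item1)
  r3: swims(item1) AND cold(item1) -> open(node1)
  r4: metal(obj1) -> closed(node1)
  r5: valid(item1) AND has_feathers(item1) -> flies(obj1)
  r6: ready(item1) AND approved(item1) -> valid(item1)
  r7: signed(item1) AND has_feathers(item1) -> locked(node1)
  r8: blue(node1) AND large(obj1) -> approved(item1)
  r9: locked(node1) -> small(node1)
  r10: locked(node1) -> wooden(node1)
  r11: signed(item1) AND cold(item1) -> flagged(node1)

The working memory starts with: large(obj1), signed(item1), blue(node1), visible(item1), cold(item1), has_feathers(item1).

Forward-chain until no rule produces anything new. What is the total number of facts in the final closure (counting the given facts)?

15

Round 1: r7 [signed(item1) AND has_feathers(item1) -> locked(node1)]; r8 [blue(node1) AND large(obj1) -> approved(item1)]; r11 [signed(item1) AND cold(item1) -> flagged(node1)]. New: locked(node1), approved(item1), flagged(node1).
Round 2: r9 [locked(node1) -> small(node1)]; r10 [locked(node1) -> wooden(node1)]. New: small(node1), wooden(node1).
Round 3: r2 [small(node1) AND cold(item1) -> ready(item1)]. New: ready(item1).
Round 4: r6 [ready(item1) AND approved(item1) -> valid(item1)]. New: valid(item1).
Round 5: r5 [valid(item1) AND has_feathers(item1) -> flies(obj1)]. New: flies(obj1).
Round 6: r1 [flies(obj1) AND has_feathers(item1) -> bird(item1)]. New: bird(item1).
Closure: {approved(item1), bird(item1), blue(node1), cold(item1), flagged(node1), flies(obj1), has_feathers(item1), large(obj1), locked(node1), ready(item1), signed(item1), small(node1), valid(item1), visible(item1), wooden(node1)} — 15 facts.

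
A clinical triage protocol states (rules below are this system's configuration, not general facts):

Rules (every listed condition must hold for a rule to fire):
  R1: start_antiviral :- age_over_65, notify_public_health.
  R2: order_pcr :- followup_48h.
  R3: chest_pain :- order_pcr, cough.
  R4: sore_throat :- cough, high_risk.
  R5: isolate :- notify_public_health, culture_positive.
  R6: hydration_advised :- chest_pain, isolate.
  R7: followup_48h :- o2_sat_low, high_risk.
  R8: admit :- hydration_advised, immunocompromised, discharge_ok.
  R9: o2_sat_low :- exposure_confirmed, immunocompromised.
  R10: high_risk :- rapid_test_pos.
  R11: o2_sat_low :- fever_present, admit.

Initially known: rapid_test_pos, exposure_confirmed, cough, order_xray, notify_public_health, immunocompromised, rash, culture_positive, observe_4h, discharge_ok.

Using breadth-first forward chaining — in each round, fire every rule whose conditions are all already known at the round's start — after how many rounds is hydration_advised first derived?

5

Round 1 fires R5, R9, R10, giving isolate, o2_sat_low, high_risk.
Round 2 fires R4, R7, giving sore_throat, followup_48h.
Round 3 fires R2, giving order_pcr.
Round 4 fires R3, giving chest_pain.
Round 5 fires R6, giving hydration_advised.
hydration_advised first appears in round 5.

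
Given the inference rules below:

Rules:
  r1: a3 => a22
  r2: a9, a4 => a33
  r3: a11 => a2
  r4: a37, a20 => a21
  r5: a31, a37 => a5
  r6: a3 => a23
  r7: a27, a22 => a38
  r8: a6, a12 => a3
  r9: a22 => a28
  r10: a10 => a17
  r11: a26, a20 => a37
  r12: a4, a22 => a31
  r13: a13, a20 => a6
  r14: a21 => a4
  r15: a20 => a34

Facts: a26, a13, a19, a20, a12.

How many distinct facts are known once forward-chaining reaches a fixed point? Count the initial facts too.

Round 1 fires r11, r13, r15, giving a37, a6, a34.
Round 2 fires r4, r8, giving a21, a3.
Round 3 fires r1, r6, r14, giving a22, a23, a4.
Round 4 fires r9, r12, giving a28, a31.
Round 5 fires r5, giving a5.
Closure: {a12, a13, a19, a20, a21, a22, a23, a26, a28, a3, a31, a34, a37, a4, a5, a6} — 16 facts.

16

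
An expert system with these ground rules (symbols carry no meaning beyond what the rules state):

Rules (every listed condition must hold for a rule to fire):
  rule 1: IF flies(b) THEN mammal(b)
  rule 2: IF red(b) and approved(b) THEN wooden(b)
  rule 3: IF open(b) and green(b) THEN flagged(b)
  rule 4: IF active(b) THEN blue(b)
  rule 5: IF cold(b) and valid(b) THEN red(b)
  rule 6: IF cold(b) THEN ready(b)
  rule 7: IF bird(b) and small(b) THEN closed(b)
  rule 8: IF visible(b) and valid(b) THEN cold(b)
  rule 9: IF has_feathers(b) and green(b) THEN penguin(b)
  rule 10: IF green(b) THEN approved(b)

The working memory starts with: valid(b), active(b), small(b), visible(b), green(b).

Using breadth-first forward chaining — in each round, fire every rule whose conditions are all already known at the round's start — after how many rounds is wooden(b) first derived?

3

Round 1: rule 4 [IF active(b) THEN blue(b)]; rule 8 [IF visible(b) and valid(b) THEN cold(b)]; rule 10 [IF green(b) THEN approved(b)]. New: blue(b), cold(b), approved(b).
Round 2: rule 5 [IF cold(b) and valid(b) THEN red(b)]; rule 6 [IF cold(b) THEN ready(b)]. New: red(b), ready(b).
Round 3: rule 2 [IF red(b) and approved(b) THEN wooden(b)]. New: wooden(b).
wooden(b) first appears in round 3.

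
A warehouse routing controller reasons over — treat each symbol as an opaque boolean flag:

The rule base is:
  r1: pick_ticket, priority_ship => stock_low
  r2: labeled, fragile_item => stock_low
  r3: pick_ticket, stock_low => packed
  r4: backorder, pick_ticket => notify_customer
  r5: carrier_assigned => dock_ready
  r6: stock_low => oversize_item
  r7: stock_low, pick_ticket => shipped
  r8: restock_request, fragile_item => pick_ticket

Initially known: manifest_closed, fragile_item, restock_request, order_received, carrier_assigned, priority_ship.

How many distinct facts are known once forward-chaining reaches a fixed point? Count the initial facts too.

12

Round 1: r5 [carrier_assigned => dock_ready]; r8 [restock_request, fragile_item => pick_ticket]. New: dock_ready, pick_ticket.
Round 2: r1 [pick_ticket, priority_ship => stock_low]. New: stock_low.
Round 3: r3 [pick_ticket, stock_low => packed]; r6 [stock_low => oversize_item]; r7 [stock_low, pick_ticket => shipped]. New: packed, oversize_item, shipped.
Closure: {carrier_assigned, dock_ready, fragile_item, manifest_closed, order_received, oversize_item, packed, pick_ticket, priority_ship, restock_request, shipped, stock_low} — 12 facts.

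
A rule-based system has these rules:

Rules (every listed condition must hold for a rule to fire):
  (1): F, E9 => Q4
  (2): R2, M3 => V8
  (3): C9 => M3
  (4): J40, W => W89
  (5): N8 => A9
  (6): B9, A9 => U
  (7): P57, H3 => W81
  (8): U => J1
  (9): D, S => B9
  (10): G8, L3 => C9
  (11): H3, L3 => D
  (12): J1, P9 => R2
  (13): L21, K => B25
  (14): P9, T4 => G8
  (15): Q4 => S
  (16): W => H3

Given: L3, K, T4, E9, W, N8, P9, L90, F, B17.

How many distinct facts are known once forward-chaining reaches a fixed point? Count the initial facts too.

Round 1: (1) [F, E9 => Q4]; (5) [N8 => A9]; (14) [P9, T4 => G8]; (16) [W => H3]. New: Q4, A9, G8, H3.
Round 2: (10) [G8, L3 => C9]; (11) [H3, L3 => D]; (15) [Q4 => S]. New: C9, D, S.
Round 3: (3) [C9 => M3]; (9) [D, S => B9]. New: M3, B9.
Round 4: (6) [B9, A9 => U]. New: U.
Round 5: (8) [U => J1]. New: J1.
Round 6: (12) [J1, P9 => R2]. New: R2.
Round 7: (2) [R2, M3 => V8]. New: V8.
Closure: {A9, B17, B9, C9, D, E9, F, G8, H3, J1, K, L3, L90, M3, N8, P9, Q4, R2, S, T4, U, V8, W} — 23 facts.

23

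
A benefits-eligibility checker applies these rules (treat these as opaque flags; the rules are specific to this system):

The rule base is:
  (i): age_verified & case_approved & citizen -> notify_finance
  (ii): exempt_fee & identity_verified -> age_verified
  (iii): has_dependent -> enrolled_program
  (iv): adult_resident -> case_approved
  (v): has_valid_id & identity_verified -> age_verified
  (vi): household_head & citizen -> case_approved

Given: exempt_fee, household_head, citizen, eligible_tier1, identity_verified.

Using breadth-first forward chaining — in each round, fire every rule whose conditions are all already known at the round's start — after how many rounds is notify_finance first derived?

2

Round 1: (ii) [exempt_fee & identity_verified -> age_verified]; (vi) [household_head & citizen -> case_approved]. Adds age_verified, case_approved.
Round 2: (i) [age_verified & case_approved & citizen -> notify_finance]. Adds notify_finance.
notify_finance first appears in round 2.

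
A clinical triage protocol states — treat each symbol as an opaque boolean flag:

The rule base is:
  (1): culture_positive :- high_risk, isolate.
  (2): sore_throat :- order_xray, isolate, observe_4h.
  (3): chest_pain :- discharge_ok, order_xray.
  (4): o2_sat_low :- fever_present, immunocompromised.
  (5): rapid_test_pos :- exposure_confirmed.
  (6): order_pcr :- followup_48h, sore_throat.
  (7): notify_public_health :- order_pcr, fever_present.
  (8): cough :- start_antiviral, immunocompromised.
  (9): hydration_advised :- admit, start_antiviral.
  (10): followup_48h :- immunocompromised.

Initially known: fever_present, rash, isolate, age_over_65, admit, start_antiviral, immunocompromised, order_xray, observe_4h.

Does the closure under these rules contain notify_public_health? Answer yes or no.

yes

Round 1: (2) [sore_throat :- order_xray, isolate, observe_4h.]; (4) [o2_sat_low :- fever_present, immunocompromised.]; (8) [cough :- start_antiviral, immunocompromised.]; (9) [hydration_advised :- admit, start_antiviral.]; (10) [followup_48h :- immunocompromised.]. Adds sore_throat, o2_sat_low, cough, hydration_advised, followup_48h.
Round 2: (6) [order_pcr :- followup_48h, sore_throat.]. Adds order_pcr.
Round 3: (7) [notify_public_health :- order_pcr, fever_present.]. Adds notify_public_health.
notify_public_health appears in round 3, so it is derivable.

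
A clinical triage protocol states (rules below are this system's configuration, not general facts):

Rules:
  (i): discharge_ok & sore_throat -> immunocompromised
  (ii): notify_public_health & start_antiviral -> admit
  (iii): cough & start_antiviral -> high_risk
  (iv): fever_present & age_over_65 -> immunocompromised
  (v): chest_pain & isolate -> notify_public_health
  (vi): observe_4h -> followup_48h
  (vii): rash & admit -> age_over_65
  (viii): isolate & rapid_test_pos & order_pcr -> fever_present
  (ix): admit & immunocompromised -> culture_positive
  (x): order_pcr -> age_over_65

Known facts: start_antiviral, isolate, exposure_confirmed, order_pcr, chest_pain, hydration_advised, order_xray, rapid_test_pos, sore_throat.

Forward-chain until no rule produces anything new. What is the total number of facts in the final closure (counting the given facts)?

Round 1: (v) [chest_pain & isolate -> notify_public_health]; (viii) [isolate & rapid_test_pos & order_pcr -> fever_present]; (x) [order_pcr -> age_over_65]. Adds notify_public_health, fever_present, age_over_65.
Round 2: (ii) [notify_public_health & start_antiviral -> admit]; (iv) [fever_present & age_over_65 -> immunocompromised]. Adds admit, immunocompromised.
Round 3: (ix) [admit & immunocompromised -> culture_positive]. Adds culture_positive.
Closure: {admit, age_over_65, chest_pain, culture_positive, exposure_confirmed, fever_present, hydration_advised, immunocompromised, isolate, notify_public_health, order_pcr, order_xray, rapid_test_pos, sore_throat, start_antiviral} — 15 facts.

15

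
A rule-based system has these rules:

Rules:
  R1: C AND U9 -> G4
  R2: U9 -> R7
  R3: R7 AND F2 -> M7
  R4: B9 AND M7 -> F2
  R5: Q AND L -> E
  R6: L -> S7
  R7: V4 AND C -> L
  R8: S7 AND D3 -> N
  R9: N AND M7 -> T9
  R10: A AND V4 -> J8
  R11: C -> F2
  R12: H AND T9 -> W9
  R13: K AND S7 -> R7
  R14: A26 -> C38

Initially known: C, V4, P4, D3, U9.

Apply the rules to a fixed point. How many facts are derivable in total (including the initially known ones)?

13

Round 1: R1 [C AND U9 -> G4]; R2 [U9 -> R7]; R7 [V4 AND C -> L]; R11 [C -> F2]. New: G4, R7, L, F2.
Round 2: R3 [R7 AND F2 -> M7]; R6 [L -> S7]. New: M7, S7.
Round 3: R8 [S7 AND D3 -> N]. New: N.
Round 4: R9 [N AND M7 -> T9]. New: T9.
Closure: {C, D3, F2, G4, L, M7, N, P4, R7, S7, T9, U9, V4} — 13 facts.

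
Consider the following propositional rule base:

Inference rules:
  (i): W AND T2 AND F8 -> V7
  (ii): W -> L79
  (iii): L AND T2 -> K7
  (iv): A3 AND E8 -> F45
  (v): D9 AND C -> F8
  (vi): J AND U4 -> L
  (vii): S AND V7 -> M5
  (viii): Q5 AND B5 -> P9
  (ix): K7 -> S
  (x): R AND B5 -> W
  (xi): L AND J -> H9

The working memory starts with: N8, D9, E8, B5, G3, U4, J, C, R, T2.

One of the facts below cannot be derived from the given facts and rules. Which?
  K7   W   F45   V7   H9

F45

Round 1 — (v), (vi), (x), derive F8, L, W.
Round 2 — (i), (ii), (iii), (xi), derive V7, L79, K7, H9.
Round 3 — (ix), derive S.
Round 4 — (vii), derive M5.
Derived: V7 (round 2), H9 (round 2), W (round 1), K7 (round 2). F45 never appears in any round.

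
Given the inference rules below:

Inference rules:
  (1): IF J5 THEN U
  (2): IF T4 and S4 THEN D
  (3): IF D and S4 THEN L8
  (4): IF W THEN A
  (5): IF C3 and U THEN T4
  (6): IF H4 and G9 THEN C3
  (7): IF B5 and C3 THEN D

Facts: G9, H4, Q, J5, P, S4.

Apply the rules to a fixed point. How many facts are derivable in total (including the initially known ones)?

11

Round 1: (1) [IF J5 THEN U]; (6) [IF H4 and G9 THEN C3]. Adds U, C3.
Round 2: (5) [IF C3 and U THEN T4]. Adds T4.
Round 3: (2) [IF T4 and S4 THEN D]. Adds D.
Round 4: (3) [IF D and S4 THEN L8]. Adds L8.
Closure: {C3, D, G9, H4, J5, L8, P, Q, S4, T4, U} — 11 facts.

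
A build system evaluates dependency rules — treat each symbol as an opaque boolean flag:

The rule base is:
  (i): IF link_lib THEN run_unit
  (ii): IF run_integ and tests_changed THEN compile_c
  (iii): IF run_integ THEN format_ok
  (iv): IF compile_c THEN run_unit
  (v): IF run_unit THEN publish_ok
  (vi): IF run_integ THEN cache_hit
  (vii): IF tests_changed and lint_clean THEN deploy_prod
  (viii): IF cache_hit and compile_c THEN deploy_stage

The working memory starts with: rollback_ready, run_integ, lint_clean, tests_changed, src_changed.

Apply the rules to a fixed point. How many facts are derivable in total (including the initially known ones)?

Round 1 fires (ii), (iii), (vi), (vii), giving compile_c, format_ok, cache_hit, deploy_prod.
Round 2 fires (iv), (viii), giving run_unit, deploy_stage.
Round 3 fires (v), giving publish_ok.
Closure: {cache_hit, compile_c, deploy_prod, deploy_stage, format_ok, lint_clean, publish_ok, rollback_ready, run_integ, run_unit, src_changed, tests_changed} — 12 facts.

12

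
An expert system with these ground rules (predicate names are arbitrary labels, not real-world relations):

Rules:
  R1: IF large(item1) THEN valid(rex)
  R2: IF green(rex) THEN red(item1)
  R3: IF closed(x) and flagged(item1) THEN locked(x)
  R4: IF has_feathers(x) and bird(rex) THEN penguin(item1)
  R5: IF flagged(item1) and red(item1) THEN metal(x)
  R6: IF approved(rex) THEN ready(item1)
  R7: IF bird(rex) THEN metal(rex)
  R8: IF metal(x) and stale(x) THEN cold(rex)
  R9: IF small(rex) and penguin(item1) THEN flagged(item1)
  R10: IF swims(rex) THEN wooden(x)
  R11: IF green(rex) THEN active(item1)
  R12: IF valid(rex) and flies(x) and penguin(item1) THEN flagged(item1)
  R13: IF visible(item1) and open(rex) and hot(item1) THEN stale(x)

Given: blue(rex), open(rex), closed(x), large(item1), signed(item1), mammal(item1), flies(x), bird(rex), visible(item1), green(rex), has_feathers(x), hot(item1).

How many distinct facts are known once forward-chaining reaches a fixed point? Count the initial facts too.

Round 1 fires R1, R2, R4, R7, R11, R13, giving valid(rex), red(item1), penguin(item1), metal(rex), active(item1), stale(x).
Round 2 fires R12, giving flagged(item1).
Round 3 fires R3, R5, giving locked(x), metal(x).
Round 4 fires R8, giving cold(rex).
Closure: {active(item1), bird(rex), blue(rex), closed(x), cold(rex), flagged(item1), flies(x), green(rex), has_feathers(x), hot(item1), large(item1), locked(x), mammal(item1), metal(rex), metal(x), open(rex), penguin(item1), red(item1), signed(item1), stale(x), valid(rex), visible(item1)} — 22 facts.

22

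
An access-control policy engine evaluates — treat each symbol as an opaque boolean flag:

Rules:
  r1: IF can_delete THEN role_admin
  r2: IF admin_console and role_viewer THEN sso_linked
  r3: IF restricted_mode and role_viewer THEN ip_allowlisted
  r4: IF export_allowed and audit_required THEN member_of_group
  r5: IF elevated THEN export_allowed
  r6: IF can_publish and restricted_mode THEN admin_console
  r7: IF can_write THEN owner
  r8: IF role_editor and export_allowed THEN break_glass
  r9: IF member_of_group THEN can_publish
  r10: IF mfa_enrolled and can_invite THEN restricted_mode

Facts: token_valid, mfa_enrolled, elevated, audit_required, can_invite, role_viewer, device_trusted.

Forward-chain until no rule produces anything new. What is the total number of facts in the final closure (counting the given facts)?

Round 1: r5 [IF elevated THEN export_allowed]; r10 [IF mfa_enrolled and can_invite THEN restricted_mode]. Adds export_allowed, restricted_mode.
Round 2: r3 [IF restricted_mode and role_viewer THEN ip_allowlisted]; r4 [IF export_allowed and audit_required THEN member_of_group]. Adds ip_allowlisted, member_of_group.
Round 3: r9 [IF member_of_group THEN can_publish]. Adds can_publish.
Round 4: r6 [IF can_publish and restricted_mode THEN admin_console]. Adds admin_console.
Round 5: r2 [IF admin_console and role_viewer THEN sso_linked]. Adds sso_linked.
Closure: {admin_console, audit_required, can_invite, can_publish, device_trusted, elevated, export_allowed, ip_allowlisted, member_of_group, mfa_enrolled, restricted_mode, role_viewer, sso_linked, token_valid} — 14 facts.

14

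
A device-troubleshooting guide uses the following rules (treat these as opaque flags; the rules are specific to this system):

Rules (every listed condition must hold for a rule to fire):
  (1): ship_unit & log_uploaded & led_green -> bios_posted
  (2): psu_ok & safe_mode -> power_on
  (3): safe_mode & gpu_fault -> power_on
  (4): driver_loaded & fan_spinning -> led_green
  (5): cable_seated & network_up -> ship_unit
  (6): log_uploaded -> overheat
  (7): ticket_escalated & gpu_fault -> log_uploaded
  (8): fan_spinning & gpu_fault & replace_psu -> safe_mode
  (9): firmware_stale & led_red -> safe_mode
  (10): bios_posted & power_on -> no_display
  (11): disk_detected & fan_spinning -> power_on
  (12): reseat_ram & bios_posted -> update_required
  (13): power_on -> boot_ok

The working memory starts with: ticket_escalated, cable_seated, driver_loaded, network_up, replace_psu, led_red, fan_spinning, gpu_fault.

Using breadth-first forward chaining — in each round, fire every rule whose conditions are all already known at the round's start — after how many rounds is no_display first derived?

Round 1: (4) [driver_loaded & fan_spinning -> led_green]; (5) [cable_seated & network_up -> ship_unit]; (7) [ticket_escalated & gpu_fault -> log_uploaded]; (8) [fan_spinning & gpu_fault & replace_psu -> safe_mode]. New: led_green, ship_unit, log_uploaded, safe_mode.
Round 2: (1) [ship_unit & log_uploaded & led_green -> bios_posted]; (3) [safe_mode & gpu_fault -> power_on]; (6) [log_uploaded -> overheat]. New: bios_posted, power_on, overheat.
Round 3: (10) [bios_posted & power_on -> no_display]; (13) [power_on -> boot_ok]. New: no_display, boot_ok.
no_display first appears in round 3.

3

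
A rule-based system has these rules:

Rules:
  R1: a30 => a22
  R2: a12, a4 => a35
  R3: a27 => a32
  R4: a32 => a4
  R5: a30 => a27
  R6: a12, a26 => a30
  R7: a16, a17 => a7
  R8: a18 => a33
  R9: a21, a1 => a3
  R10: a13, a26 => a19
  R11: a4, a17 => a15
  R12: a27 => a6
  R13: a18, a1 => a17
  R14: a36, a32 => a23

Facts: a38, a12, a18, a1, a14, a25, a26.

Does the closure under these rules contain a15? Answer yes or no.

Round 1: R6 [a12, a26 => a30]; R8 [a18 => a33]; R13 [a18, a1 => a17]. New: a30, a33, a17.
Round 2: R1 [a30 => a22]; R5 [a30 => a27]. New: a22, a27.
Round 3: R3 [a27 => a32]; R12 [a27 => a6]. New: a32, a6.
Round 4: R4 [a32 => a4]. New: a4.
Round 5: R2 [a12, a4 => a35]; R11 [a4, a17 => a15]. New: a35, a15.
a15 appears in round 5, so it is derivable.

yes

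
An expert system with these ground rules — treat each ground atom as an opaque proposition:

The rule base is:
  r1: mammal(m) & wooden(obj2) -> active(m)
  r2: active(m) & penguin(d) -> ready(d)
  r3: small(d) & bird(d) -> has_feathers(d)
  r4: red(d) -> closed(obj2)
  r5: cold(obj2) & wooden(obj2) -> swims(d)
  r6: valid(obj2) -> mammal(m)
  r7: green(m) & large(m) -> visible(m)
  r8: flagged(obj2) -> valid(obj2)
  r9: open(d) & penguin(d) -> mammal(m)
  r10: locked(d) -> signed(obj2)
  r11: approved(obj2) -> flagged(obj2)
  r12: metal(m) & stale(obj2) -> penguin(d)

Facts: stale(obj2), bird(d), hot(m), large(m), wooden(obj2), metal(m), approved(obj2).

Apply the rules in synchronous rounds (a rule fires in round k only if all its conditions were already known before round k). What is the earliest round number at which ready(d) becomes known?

Round 1: r11 [approved(obj2) -> flagged(obj2)]; r12 [metal(m) & stale(obj2) -> penguin(d)]. New: flagged(obj2), penguin(d).
Round 2: r8 [flagged(obj2) -> valid(obj2)]. New: valid(obj2).
Round 3: r6 [valid(obj2) -> mammal(m)]. New: mammal(m).
Round 4: r1 [mammal(m) & wooden(obj2) -> active(m)]. New: active(m).
Round 5: r2 [active(m) & penguin(d) -> ready(d)]. New: ready(d).
ready(d) first appears in round 5.

5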